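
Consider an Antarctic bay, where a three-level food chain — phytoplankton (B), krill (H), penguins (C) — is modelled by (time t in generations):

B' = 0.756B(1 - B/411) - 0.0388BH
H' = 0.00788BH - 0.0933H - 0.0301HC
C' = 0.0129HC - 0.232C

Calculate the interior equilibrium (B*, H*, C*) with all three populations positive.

B* ≈ 31.6, H* ≈ 18, C* ≈ 5.18

From dC/dt = 0: 0.0129H* = 0.232, so H* = 18.
From dB/dt = 0: 0.756(1 - B*/411) = 0.0388·18, giving B* = 411·(1 - 0.923) = 31.6.
From dH/dt = 0: 0.00788·31.6 - 0.0933 = 0.0301C*, so C* = 0.156/0.0301 = 5.18.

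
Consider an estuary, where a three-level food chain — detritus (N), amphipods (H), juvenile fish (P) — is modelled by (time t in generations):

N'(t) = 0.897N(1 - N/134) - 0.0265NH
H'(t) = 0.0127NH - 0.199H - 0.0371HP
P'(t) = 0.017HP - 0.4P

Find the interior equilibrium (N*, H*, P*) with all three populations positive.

N* ≈ 40.9, H* ≈ 23.5, P* ≈ 8.62

From dP/dt = 0: 0.017H* = 0.4, so H* = 23.5.
From dN/dt = 0: 0.897(1 - N*/134) = 0.0265·23.5, giving N* = 134·(1 - 0.695) = 40.9.
From dH/dt = 0: 0.0127·40.9 - 0.199 = 0.0371P*, so P* = 0.32/0.0371 = 8.62.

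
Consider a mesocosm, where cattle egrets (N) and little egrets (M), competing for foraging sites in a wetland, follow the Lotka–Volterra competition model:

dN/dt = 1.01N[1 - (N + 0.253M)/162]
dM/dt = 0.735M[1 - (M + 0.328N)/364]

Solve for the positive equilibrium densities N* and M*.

N* ≈ 76.2, M* ≈ 339

Setting both brackets to zero gives the nullclines N + 0.253M = 162 and 0.328N + M = 364.
Substituting M = 364 - 0.328N into the first: N(1 - 0.253·0.328) = 162 - 0.253·364.
So N* = 69.9/0.917 = 76.2, and then M* = 364 - 0.328·76.2 = 339.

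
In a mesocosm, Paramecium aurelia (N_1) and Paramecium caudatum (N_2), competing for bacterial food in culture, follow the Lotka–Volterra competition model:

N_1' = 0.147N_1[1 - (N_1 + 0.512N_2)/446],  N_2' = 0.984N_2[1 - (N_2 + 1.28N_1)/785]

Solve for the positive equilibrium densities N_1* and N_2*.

Setting both brackets to zero gives the nullclines N_1 + 0.512N_2 = 446 and 1.28N_1 + N_2 = 785.
Substituting N_2 = 785 - 1.28N_1 into the first: N_1(1 - 0.512·1.28) = 446 - 0.512·785.
So N_1* = 44.1/0.345 = 128, and then N_2* = 785 - 1.28·128 = 621.

N_1* ≈ 128, N_2* ≈ 621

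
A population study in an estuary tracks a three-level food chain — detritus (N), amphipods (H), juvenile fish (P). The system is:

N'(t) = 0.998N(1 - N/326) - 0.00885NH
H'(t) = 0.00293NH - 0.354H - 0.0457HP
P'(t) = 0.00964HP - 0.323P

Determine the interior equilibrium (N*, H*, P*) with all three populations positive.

From dP/dt = 0: 0.00964H* = 0.323, so H* = 33.5.
From dN/dt = 0: 0.998(1 - N*/326) = 0.00885·33.5, giving N* = 326·(1 - 0.297) = 229.
From dH/dt = 0: 0.00293·229 - 0.354 = 0.0457P*, so P* = 0.317/0.0457 = 6.94.

N* ≈ 229, H* ≈ 33.5, P* ≈ 6.94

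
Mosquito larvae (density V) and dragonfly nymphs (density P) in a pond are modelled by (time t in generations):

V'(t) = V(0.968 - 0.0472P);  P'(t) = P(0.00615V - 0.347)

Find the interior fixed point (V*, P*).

V* ≈ 56.4, P* ≈ 20.5

Set dP/dt = 0 with P > 0: 0.00615V - 0.347 = 0, so V* = 0.347/0.00615 = 56.4.
Set dV/dt = 0 with V > 0: 0.968 - 0.0472P = 0, so P* = 0.968/0.0472 = 20.5.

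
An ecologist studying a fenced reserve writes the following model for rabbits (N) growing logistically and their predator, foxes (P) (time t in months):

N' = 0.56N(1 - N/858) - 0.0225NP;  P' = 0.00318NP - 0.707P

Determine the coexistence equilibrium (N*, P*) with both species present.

From dP/dt = 0 with P > 0: 0.00318N* = 0.707, so N* = 222.
Substitute into dN/dt = 0: 0.56(1 - 222/858) = 0.0225P*.
The bracket is 0.741, giving P* = 0.415/0.0225 = 18.4.

N* ≈ 222, P* ≈ 18.4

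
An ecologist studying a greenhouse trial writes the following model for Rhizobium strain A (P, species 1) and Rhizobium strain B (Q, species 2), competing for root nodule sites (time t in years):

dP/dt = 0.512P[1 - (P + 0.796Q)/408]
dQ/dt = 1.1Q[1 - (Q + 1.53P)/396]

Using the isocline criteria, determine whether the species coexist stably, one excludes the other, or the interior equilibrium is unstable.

Compare the nullcline intercepts: K1/α12 = 408/0.796 = 513 > K2 = 396; K2/α21 = 396/1.53 = 259 < K1 = 408.
Since the inequalities point opposite ways, species 1 can invade but species 2 cannot.

species 1 excludes species 2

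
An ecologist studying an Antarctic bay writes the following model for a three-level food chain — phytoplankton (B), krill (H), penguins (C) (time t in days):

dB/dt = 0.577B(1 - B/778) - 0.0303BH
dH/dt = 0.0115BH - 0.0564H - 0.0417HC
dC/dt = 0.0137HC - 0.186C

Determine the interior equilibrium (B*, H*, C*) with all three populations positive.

B* ≈ 223, H* ≈ 13.6, C* ≈ 60.2

From dC/dt = 0: 0.0137H* = 0.186, so H* = 13.6.
From dB/dt = 0: 0.577(1 - B*/778) = 0.0303·13.6, giving B* = 778·(1 - 0.713) = 223.
From dH/dt = 0: 0.0115·223 - 0.0564 = 0.0417C*, so C* = 2.51/0.0417 = 60.2.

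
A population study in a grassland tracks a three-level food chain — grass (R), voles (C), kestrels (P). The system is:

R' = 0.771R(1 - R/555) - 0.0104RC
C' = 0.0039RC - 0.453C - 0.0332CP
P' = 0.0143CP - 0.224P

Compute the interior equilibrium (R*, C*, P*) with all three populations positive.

From dP/dt = 0: 0.0143C* = 0.224, so C* = 15.7.
From dR/dt = 0: 0.771(1 - R*/555) = 0.0104·15.7, giving R* = 555·(1 - 0.211) = 438.
From dC/dt = 0: 0.0039·438 - 0.453 = 0.0332P*, so P* = 1.25/0.0332 = 37.8.

R* ≈ 438, C* ≈ 15.7, P* ≈ 37.8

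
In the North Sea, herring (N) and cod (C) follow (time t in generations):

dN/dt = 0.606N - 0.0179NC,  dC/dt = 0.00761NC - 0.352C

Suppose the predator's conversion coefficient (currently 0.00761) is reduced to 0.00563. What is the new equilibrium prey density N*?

At the interior fixed point, setting dC/dt = 0 with C > 0 fixes N* = (predator death rate)/(NC coefficient) — independent of the other coefficients.
With the change, N* = 0.352/0.00563 = 62.5; it rises from 46.3.

N* ≈ 62.5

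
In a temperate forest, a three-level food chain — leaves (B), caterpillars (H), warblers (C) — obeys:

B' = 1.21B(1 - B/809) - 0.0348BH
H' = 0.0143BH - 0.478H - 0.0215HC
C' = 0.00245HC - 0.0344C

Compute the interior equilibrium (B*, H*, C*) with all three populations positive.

From dC/dt = 0: 0.00245H* = 0.0344, so H* = 14.
From dB/dt = 0: 1.21(1 - B*/809) = 0.0348·14, giving B* = 809·(1 - 0.404) = 482.
From dH/dt = 0: 0.0143·482 - 0.478 = 0.0215C*, so C* = 6.42/0.0215 = 299.

B* ≈ 482, H* ≈ 14, C* ≈ 299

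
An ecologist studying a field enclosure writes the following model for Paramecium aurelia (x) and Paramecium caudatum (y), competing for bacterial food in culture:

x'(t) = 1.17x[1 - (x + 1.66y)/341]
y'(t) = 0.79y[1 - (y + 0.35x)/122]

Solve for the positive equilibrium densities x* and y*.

x* ≈ 331, y* ≈ 6.32

Setting both brackets to zero gives the nullclines x + 1.66y = 341 and 0.35x + y = 122.
Substituting y = 122 - 0.35x into the first: x(1 - 1.66·0.35) = 341 - 1.66·122.
So x* = 138/0.419 = 331, and then y* = 122 - 0.35·331 = 6.32.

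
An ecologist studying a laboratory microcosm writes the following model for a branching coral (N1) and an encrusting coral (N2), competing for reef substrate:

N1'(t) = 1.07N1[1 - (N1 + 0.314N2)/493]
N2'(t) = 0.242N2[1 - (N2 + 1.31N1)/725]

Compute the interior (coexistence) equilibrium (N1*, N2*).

N1* ≈ 451, N2* ≈ 134

Setting both brackets to zero gives the nullclines N1 + 0.314N2 = 493 and 1.31N1 + N2 = 725.
Substituting N2 = 725 - 1.31N1 into the first: N1(1 - 0.314·1.31) = 493 - 0.314·725.
So N1* = 265/0.589 = 451, and then N2* = 725 - 1.31·451 = 134.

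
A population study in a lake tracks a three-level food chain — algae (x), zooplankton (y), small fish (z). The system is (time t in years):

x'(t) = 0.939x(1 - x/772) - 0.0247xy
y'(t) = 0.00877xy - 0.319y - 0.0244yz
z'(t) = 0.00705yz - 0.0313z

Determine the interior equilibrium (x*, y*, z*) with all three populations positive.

From dz/dt = 0: 0.00705y* = 0.0313, so y* = 4.44.
From dx/dt = 0: 0.939(1 - x*/772) = 0.0247·4.44, giving x* = 772·(1 - 0.117) = 682.
From dy/dt = 0: 0.00877·682 - 0.319 = 0.0244z*, so z* = 5.66/0.0244 = 232.

x* ≈ 682, y* ≈ 4.44, z* ≈ 232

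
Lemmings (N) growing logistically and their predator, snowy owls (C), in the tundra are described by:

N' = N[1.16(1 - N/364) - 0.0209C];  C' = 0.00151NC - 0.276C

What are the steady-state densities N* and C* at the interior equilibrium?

From dC/dt = 0 with C > 0: 0.00151N* = 0.276, so N* = 183.
Substitute into dN/dt = 0: 1.16(1 - 183/364) = 0.0209C*.
The bracket is 0.498, giving C* = 0.578/0.0209 = 27.6.

N* ≈ 183, C* ≈ 27.6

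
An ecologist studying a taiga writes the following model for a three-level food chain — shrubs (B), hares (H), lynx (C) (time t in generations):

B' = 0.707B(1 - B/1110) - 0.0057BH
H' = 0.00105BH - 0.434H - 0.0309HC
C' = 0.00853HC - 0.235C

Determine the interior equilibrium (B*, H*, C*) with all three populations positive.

From dC/dt = 0: 0.00853H* = 0.235, so H* = 27.5.
From dB/dt = 0: 0.707(1 - B*/1110) = 0.0057·27.5, giving B* = 1110·(1 - 0.222) = 863.
From dH/dt = 0: 0.00105·863 - 0.434 = 0.0309C*, so C* = 0.473/0.0309 = 15.3.

B* ≈ 863, H* ≈ 27.5, C* ≈ 15.3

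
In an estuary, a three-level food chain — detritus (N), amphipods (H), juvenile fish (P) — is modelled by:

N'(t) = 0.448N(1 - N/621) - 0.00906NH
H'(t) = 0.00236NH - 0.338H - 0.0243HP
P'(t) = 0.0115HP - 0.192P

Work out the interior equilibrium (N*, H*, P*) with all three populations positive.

From dP/dt = 0: 0.0115H* = 0.192, so H* = 16.7.
From dN/dt = 0: 0.448(1 - N*/621) = 0.00906·16.7, giving N* = 621·(1 - 0.338) = 411.
From dH/dt = 0: 0.00236·411 - 0.338 = 0.0243P*, so P* = 0.633/0.0243 = 26.

N* ≈ 411, H* ≈ 16.7, P* ≈ 26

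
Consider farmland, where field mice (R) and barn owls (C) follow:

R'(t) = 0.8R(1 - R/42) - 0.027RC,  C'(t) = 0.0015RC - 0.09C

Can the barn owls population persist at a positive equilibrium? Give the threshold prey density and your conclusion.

The predator equation gives dC/dt > 0 only when R > 0.09/0.0015 = 60.
Without the predator, R → K = 42. Since 42 < 60, the predator cannot invade.

Threshold R = 60; K < 60, so no, the predator goes extinct.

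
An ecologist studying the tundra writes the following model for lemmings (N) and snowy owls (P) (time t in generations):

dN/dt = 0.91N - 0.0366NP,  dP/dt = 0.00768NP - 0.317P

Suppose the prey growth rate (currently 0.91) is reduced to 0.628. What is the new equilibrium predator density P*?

At the interior fixed point, setting dN/dt = 0 with N > 0 fixes P* = (prey growth rate)/(NP coefficient) — independent of the other coefficients.
With the change, P* = 0.628/0.0366 = 17.2; it falls from 24.9.

P* ≈ 17.2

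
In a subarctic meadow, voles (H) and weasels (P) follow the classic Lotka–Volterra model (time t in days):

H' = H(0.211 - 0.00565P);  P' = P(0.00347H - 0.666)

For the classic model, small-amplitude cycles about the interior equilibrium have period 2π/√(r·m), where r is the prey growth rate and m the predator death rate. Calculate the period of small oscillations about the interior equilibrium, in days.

T ≈ 16.8 days

Here r = 0.211 and m = 0.666, so r·m = 0.141.
ω = √0.141 = 0.375 per day, hence T = 2π/ω ≈ 16.8 days.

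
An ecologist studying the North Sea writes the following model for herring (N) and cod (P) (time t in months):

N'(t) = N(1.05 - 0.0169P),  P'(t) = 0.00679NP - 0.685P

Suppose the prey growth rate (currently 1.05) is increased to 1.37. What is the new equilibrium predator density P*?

At the interior fixed point, setting dN/dt = 0 with N > 0 fixes P* = (prey growth rate)/(NP coefficient) — independent of the other coefficients.
With the change, P* = 1.37/0.0169 = 81.1; it rises from 62.1.

P* ≈ 81.1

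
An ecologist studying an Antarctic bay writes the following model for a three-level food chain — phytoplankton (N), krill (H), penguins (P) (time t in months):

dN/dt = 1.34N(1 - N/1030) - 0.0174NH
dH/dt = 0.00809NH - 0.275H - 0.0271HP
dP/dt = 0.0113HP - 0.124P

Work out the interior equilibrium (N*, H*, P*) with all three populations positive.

N* ≈ 883, H* ≈ 11, P* ≈ 254

From dP/dt = 0: 0.0113H* = 0.124, so H* = 11.
From dN/dt = 0: 1.34(1 - N*/1030) = 0.0174·11, giving N* = 1030·(1 - 0.142) = 883.
From dH/dt = 0: 0.00809·883 - 0.275 = 0.0271P*, so P* = 6.87/0.0271 = 254.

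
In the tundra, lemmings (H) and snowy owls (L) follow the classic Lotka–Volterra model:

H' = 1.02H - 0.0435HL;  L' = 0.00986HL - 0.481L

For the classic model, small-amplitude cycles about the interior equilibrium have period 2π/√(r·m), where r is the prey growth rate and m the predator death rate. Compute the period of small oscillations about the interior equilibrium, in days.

T ≈ 8.97 days

Here r = 1.02 and m = 0.481, so r·m = 0.491.
ω = √0.491 = 0.7 per day, hence T = 2π/ω ≈ 8.97 days.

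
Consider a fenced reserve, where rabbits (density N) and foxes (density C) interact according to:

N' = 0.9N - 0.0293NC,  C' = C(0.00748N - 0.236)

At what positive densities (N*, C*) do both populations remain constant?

Set dC/dt = 0 with C > 0: 0.00748N - 0.236 = 0, so N* = 0.236/0.00748 = 31.6.
Set dN/dt = 0 with N > 0: 0.9 - 0.0293C = 0, so C* = 0.9/0.0293 = 30.7.

N* ≈ 31.6, C* ≈ 30.7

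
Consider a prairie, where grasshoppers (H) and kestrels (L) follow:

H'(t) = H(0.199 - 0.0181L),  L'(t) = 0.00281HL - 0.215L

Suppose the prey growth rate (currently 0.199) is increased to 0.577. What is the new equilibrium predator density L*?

L* ≈ 31.9

At the interior fixed point, setting dH/dt = 0 with H > 0 fixes L* = (prey growth rate)/(HL coefficient) — independent of the other coefficients.
With the change, L* = 0.577/0.0181 = 31.9; it rises from 11.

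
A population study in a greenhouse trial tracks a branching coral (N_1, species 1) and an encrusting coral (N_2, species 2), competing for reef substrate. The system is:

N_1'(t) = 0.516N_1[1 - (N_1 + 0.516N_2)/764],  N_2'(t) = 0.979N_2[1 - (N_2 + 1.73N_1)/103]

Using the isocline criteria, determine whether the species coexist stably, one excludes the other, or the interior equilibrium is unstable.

Compare the nullcline intercepts: K1/α12 = 764/0.516 = 1480 > K2 = 103; K2/α21 = 103/1.73 = 59.5 < K1 = 764.
Since the inequalities point opposite ways, species 1 can invade but species 2 cannot.

species 1 excludes species 2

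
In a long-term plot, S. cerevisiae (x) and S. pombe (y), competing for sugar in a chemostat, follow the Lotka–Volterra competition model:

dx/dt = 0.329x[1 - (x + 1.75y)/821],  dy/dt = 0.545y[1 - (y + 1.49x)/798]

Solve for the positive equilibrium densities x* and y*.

Setting both brackets to zero gives the nullclines x + 1.75y = 821 and 1.49x + y = 798.
Substituting y = 798 - 1.49x into the first: x(1 - 1.75·1.49) = 821 - 1.75·798.
So x* = -576/-1.61 = 358, and then y* = 798 - 1.49·358 = 265.

x* ≈ 358, y* ≈ 265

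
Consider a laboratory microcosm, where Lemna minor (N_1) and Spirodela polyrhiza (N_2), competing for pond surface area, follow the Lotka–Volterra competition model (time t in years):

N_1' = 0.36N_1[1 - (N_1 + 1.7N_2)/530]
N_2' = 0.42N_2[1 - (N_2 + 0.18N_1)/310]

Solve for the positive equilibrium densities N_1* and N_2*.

Setting both brackets to zero gives the nullclines N_1 + 1.7N_2 = 530 and 0.18N_1 + N_2 = 310.
Substituting N_2 = 310 - 0.18N_1 into the first: N_1(1 - 1.7·0.18) = 530 - 1.7·310.
So N_1* = 3/0.694 = 4.32, and then N_2* = 310 - 0.18·4.32 = 309.

N_1* ≈ 4.32, N_2* ≈ 309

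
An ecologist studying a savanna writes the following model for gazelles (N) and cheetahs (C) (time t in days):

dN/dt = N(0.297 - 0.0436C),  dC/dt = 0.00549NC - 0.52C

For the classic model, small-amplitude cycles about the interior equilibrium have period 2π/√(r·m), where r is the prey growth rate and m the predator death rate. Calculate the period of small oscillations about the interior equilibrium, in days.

Here r = 0.297 and m = 0.52, so r·m = 0.154.
ω = √0.154 = 0.393 per day, hence T = 2π/ω ≈ 16 days.

T ≈ 16 days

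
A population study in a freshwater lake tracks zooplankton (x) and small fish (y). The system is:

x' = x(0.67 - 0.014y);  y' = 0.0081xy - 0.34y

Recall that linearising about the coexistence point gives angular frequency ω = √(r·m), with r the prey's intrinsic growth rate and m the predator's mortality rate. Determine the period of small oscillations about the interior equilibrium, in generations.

Here r = 0.67 and m = 0.34, so r·m = 0.228.
ω = √0.228 = 0.477 per generation, hence T = 2π/ω ≈ 13.2 generations.

T ≈ 13.2 generations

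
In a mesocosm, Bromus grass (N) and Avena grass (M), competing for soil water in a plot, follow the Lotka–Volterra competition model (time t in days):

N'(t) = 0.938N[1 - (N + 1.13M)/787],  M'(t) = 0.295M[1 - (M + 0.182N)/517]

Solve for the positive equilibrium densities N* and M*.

Setting both brackets to zero gives the nullclines N + 1.13M = 787 and 0.182N + M = 517.
Substituting M = 517 - 0.182N into the first: N(1 - 1.13·0.182) = 787 - 1.13·517.
So N* = 203/0.794 = 255, and then M* = 517 - 0.182·255 = 471.

N* ≈ 255, M* ≈ 471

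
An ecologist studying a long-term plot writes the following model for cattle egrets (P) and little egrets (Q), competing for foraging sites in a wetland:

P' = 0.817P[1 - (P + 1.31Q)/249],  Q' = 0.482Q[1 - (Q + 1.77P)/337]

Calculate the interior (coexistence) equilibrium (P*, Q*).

P* ≈ 146, Q* ≈ 78.7

Setting both brackets to zero gives the nullclines P + 1.31Q = 249 and 1.77P + Q = 337.
Substituting Q = 337 - 1.77P into the first: P(1 - 1.31·1.77) = 249 - 1.31·337.
So P* = -192/-1.32 = 146, and then Q* = 337 - 1.77·146 = 78.7.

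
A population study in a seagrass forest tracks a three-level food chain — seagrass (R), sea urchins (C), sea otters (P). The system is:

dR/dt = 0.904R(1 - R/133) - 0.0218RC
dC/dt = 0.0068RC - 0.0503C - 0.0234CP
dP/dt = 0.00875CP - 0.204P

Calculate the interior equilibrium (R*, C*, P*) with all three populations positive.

From dP/dt = 0: 0.00875C* = 0.204, so C* = 23.3.
From dR/dt = 0: 0.904(1 - R*/133) = 0.0218·23.3, giving R* = 133·(1 - 0.562) = 58.2.
From dC/dt = 0: 0.0068·58.2 - 0.0503 = 0.0234P*, so P* = 0.346/0.0234 = 14.8.

R* ≈ 58.2, C* ≈ 23.3, P* ≈ 14.8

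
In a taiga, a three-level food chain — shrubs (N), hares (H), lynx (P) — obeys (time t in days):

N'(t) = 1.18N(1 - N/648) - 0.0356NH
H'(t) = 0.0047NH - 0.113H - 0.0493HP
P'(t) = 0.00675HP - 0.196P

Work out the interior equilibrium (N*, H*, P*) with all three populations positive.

From dP/dt = 0: 0.00675H* = 0.196, so H* = 29.
From dN/dt = 0: 1.18(1 - N*/648) = 0.0356·29, giving N* = 648·(1 - 0.876) = 80.3.
From dH/dt = 0: 0.0047·80.3 - 0.113 = 0.0493P*, so P* = 0.265/0.0493 = 5.37.

N* ≈ 80.3, H* ≈ 29, P* ≈ 5.37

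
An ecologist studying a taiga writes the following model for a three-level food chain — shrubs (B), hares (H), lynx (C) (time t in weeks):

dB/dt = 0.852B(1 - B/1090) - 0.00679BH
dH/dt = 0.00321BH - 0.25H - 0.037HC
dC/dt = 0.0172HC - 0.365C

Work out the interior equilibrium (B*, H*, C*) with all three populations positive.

From dC/dt = 0: 0.0172H* = 0.365, so H* = 21.2.
From dB/dt = 0: 0.852(1 - B*/1090) = 0.00679·21.2, giving B* = 1090·(1 - 0.169) = 906.
From dH/dt = 0: 0.00321·906 - 0.25 = 0.037C*, so C* = 2.66/0.037 = 71.8.

B* ≈ 906, H* ≈ 21.2, C* ≈ 71.8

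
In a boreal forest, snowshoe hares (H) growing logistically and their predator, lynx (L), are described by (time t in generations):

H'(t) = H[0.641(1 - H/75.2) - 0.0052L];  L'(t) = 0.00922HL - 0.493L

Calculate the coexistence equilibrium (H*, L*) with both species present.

From dL/dt = 0 with L > 0: 0.00922H* = 0.493, so H* = 53.5.
Substitute into dH/dt = 0: 0.641(1 - 53.5/75.2) = 0.0052L*.
The bracket is 0.289, giving L* = 0.185/0.0052 = 35.6.

H* ≈ 53.5, L* ≈ 35.6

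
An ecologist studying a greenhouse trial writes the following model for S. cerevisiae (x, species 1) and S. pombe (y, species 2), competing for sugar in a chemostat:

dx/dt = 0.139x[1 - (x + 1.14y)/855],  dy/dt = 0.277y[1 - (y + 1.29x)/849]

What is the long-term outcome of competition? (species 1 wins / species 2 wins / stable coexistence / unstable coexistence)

unstable coexistence (outcome depends on initial conditions)

Compare the nullcline intercepts: K1/α12 = 855/1.14 = 750 < K2 = 849; K2/α21 = 849/1.29 = 658 < K1 = 855.
Since both are reversed, neither can invade when rare; the interior point is a saddle.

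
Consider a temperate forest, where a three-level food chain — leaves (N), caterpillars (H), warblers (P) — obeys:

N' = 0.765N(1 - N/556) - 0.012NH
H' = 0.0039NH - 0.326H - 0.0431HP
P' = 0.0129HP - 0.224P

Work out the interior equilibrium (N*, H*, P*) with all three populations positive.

N* ≈ 405, H* ≈ 17.4, P* ≈ 29

From dP/dt = 0: 0.0129H* = 0.224, so H* = 17.4.
From dN/dt = 0: 0.765(1 - N*/556) = 0.012·17.4, giving N* = 556·(1 - 0.272) = 405.
From dH/dt = 0: 0.0039·405 - 0.326 = 0.0431P*, so P* = 1.25/0.0431 = 29.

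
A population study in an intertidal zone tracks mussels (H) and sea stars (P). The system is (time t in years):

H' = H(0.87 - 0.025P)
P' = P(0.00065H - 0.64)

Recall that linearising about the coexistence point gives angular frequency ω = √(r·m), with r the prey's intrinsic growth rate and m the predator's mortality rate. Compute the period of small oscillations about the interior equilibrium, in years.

Here r = 0.87 and m = 0.64, so r·m = 0.557.
ω = √0.557 = 0.746 per year, hence T = 2π/ω ≈ 8.42 years.

T ≈ 8.42 years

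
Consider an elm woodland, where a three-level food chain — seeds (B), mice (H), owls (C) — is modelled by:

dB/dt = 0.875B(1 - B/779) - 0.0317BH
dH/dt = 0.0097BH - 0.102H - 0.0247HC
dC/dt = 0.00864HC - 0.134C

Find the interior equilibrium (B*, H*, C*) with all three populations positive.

From dC/dt = 0: 0.00864H* = 0.134, so H* = 15.5.
From dB/dt = 0: 0.875(1 - B*/779) = 0.0317·15.5, giving B* = 779·(1 - 0.562) = 341.
From dH/dt = 0: 0.0097·341 - 0.102 = 0.0247C*, so C* = 3.21/0.0247 = 130.

B* ≈ 341, H* ≈ 15.5, C* ≈ 130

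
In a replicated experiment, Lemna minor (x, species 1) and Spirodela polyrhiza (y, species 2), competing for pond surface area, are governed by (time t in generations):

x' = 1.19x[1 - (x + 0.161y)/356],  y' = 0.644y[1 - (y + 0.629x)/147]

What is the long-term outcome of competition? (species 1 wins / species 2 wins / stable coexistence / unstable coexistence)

species 1 excludes species 2

Compare the nullcline intercepts: K1/α12 = 356/0.161 = 2210 > K2 = 147; K2/α21 = 147/0.629 = 234 < K1 = 356.
Since the inequalities point opposite ways, species 1 can invade but species 2 cannot.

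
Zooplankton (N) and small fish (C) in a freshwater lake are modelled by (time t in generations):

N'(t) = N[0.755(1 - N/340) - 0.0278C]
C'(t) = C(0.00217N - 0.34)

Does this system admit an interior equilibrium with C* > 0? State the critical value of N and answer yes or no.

Threshold N = 157; K > 157, so yes, the predator persists.

The predator equation gives dC/dt > 0 only when N > 0.34/0.00217 = 157.
Without the predator, N → K = 340. Since 340 > 157, the predator can invade and persist.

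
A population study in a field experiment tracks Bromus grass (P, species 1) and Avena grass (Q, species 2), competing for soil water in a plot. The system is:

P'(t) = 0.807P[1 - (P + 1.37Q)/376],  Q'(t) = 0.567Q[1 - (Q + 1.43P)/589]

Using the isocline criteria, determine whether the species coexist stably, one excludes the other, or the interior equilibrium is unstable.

Compare the nullcline intercepts: K1/α12 = 376/1.37 = 274 < K2 = 589; K2/α21 = 589/1.43 = 412 > K1 = 376.
Since the inequalities point opposite ways, species 2 can invade but species 1 cannot.

species 2 excludes species 1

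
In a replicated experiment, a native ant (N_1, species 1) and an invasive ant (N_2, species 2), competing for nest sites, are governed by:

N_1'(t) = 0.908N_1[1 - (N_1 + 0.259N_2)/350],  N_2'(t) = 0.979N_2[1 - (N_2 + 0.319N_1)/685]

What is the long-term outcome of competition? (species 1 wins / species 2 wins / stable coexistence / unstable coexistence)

Compare the nullcline intercepts: K1/α12 = 350/0.259 = 1350 > K2 = 685; K2/α21 = 685/0.319 = 2150 > K1 = 350.
Since both inequalities hold, each species can invade when rare, so the interior equilibrium is stable.

stable coexistence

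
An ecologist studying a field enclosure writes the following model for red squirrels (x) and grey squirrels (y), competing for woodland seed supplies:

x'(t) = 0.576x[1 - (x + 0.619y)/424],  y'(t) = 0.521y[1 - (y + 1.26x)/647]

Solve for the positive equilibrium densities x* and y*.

x* ≈ 107, y* ≈ 512

Setting both brackets to zero gives the nullclines x + 0.619y = 424 and 1.26x + y = 647.
Substituting y = 647 - 1.26x into the first: x(1 - 0.619·1.26) = 424 - 0.619·647.
So x* = 23.5/0.22 = 107, and then y* = 647 - 1.26·107 = 512.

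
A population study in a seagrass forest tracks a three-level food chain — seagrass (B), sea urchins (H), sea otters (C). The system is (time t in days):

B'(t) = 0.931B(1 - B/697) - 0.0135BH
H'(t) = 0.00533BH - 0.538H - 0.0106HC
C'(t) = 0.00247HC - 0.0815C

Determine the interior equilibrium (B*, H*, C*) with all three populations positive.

B* ≈ 364, H* ≈ 33, C* ≈ 132

From dC/dt = 0: 0.00247H* = 0.0815, so H* = 33.
From dB/dt = 0: 0.931(1 - B*/697) = 0.0135·33, giving B* = 697·(1 - 0.478) = 364.
From dH/dt = 0: 0.00533·364 - 0.538 = 0.0106C*, so C* = 1.4/0.0106 = 132.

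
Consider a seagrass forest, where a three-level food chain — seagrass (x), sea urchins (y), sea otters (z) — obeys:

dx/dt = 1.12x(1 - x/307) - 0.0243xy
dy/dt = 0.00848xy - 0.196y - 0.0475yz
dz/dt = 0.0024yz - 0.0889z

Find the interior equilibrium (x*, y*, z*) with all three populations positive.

From dz/dt = 0: 0.0024y* = 0.0889, so y* = 37.
From dx/dt = 0: 1.12(1 - x*/307) = 0.0243·37, giving x* = 307·(1 - 0.804) = 60.3.
From dy/dt = 0: 0.00848·60.3 - 0.196 = 0.0475z*, so z* = 0.315/0.0475 = 6.63.

x* ≈ 60.3, y* ≈ 37, z* ≈ 6.63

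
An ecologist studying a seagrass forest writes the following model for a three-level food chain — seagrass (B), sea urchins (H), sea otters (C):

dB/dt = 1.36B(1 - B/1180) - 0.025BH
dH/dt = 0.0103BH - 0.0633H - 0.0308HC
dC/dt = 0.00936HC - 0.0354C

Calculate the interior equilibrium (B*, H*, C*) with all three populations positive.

B* ≈ 1100, H* ≈ 3.78, C* ≈ 365

From dC/dt = 0: 0.00936H* = 0.0354, so H* = 3.78.
From dB/dt = 0: 1.36(1 - B*/1180) = 0.025·3.78, giving B* = 1180·(1 - 0.0695) = 1100.
From dH/dt = 0: 0.0103·1100 - 0.0633 = 0.0308C*, so C* = 11.2/0.0308 = 365.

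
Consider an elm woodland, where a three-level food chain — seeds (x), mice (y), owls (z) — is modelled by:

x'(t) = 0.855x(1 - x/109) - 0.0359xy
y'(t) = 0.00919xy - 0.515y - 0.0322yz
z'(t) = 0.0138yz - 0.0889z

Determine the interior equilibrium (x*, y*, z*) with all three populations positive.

From dz/dt = 0: 0.0138y* = 0.0889, so y* = 6.44.
From dx/dt = 0: 0.855(1 - x*/109) = 0.0359·6.44, giving x* = 109·(1 - 0.27) = 79.5.
From dy/dt = 0: 0.00919·79.5 - 0.515 = 0.0322z*, so z* = 0.216/0.0322 = 6.7.

x* ≈ 79.5, y* ≈ 6.44, z* ≈ 6.7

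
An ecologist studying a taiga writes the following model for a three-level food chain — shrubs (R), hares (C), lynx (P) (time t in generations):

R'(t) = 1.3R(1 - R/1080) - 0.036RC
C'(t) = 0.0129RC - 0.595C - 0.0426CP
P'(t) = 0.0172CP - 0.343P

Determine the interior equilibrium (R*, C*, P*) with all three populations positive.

From dP/dt = 0: 0.0172C* = 0.343, so C* = 19.9.
From dR/dt = 0: 1.3(1 - R*/1080) = 0.036·19.9, giving R* = 1080·(1 - 0.552) = 484.
From dC/dt = 0: 0.0129·484 - 0.595 = 0.0426P*, so P* = 5.64/0.0426 = 132.

R* ≈ 484, C* ≈ 19.9, P* ≈ 132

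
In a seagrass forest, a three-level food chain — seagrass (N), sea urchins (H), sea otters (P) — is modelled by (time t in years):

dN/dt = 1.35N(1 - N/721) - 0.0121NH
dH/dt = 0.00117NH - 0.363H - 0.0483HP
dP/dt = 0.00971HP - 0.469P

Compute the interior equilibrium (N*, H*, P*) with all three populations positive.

N* ≈ 409, H* ≈ 48.3, P* ≈ 2.39

From dP/dt = 0: 0.00971H* = 0.469, so H* = 48.3.
From dN/dt = 0: 1.35(1 - N*/721) = 0.0121·48.3, giving N* = 721·(1 - 0.433) = 409.
From dH/dt = 0: 0.00117·409 - 0.363 = 0.0483P*, so P* = 0.115/0.0483 = 2.39.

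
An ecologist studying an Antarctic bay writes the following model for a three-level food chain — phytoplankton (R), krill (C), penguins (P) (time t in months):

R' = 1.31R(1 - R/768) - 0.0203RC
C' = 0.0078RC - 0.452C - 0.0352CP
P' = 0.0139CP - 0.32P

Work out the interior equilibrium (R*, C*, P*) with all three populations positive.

From dP/dt = 0: 0.0139C* = 0.32, so C* = 23.
From dR/dt = 0: 1.31(1 - R*/768) = 0.0203·23, giving R* = 768·(1 - 0.357) = 494.
From dC/dt = 0: 0.0078·494 - 0.452 = 0.0352P*, so P* = 3.4/0.0352 = 96.6.

R* ≈ 494, C* ≈ 23, P* ≈ 96.6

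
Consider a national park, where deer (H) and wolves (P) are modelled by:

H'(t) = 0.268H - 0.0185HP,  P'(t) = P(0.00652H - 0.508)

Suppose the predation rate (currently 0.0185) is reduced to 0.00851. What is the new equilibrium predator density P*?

At the interior fixed point, setting dH/dt = 0 with H > 0 fixes P* = (prey growth rate)/(HP coefficient) — independent of the other coefficients.
With the change, P* = 0.268/0.00851 = 31.5; it rises from 14.5.

P* ≈ 31.5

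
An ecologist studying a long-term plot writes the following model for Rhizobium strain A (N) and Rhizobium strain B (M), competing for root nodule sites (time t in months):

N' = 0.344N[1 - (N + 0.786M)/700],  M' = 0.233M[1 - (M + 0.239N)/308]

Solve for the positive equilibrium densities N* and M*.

N* ≈ 564, M* ≈ 173

Setting both brackets to zero gives the nullclines N + 0.786M = 700 and 0.239N + M = 308.
Substituting M = 308 - 0.239N into the first: N(1 - 0.786·0.239) = 700 - 0.786·308.
So N* = 458/0.812 = 564, and then M* = 308 - 0.239·564 = 173.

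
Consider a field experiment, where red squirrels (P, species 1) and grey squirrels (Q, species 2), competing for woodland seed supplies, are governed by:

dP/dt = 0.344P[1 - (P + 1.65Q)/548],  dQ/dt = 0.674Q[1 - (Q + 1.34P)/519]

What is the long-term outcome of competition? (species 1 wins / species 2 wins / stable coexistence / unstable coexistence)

unstable coexistence (outcome depends on initial conditions)

Compare the nullcline intercepts: K1/α12 = 548/1.65 = 332 < K2 = 519; K2/α21 = 519/1.34 = 387 < K1 = 548.
Since both are reversed, neither can invade when rare; the interior point is a saddle.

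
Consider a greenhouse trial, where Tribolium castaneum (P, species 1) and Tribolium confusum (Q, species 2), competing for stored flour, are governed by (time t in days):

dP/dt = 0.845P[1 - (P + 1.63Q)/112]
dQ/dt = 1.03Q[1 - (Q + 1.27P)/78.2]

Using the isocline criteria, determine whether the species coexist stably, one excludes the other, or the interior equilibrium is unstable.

unstable coexistence (outcome depends on initial conditions)

Compare the nullcline intercepts: K1/α12 = 112/1.63 = 68.7 < K2 = 78.2; K2/α21 = 78.2/1.27 = 61.6 < K1 = 112.
Since both are reversed, neither can invade when rare; the interior point is a saddle.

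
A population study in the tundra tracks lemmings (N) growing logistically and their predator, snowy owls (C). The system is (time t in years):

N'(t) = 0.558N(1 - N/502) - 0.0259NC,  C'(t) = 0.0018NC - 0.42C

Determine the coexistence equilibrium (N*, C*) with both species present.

N* ≈ 233, C* ≈ 11.5

From dC/dt = 0 with C > 0: 0.0018N* = 0.42, so N* = 233.
Substitute into dN/dt = 0: 0.558(1 - 233/502) = 0.0259C*.
The bracket is 0.535, giving C* = 0.299/0.0259 = 11.5.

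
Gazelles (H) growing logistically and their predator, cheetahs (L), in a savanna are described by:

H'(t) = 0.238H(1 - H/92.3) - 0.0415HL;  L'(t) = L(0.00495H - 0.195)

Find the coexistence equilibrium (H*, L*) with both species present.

From dL/dt = 0 with L > 0: 0.00495H* = 0.195, so H* = 39.4.
Substitute into dH/dt = 0: 0.238(1 - 39.4/92.3) = 0.0415L*.
The bracket is 0.573, giving L* = 0.136/0.0415 = 3.29.

H* ≈ 39.4, L* ≈ 3.29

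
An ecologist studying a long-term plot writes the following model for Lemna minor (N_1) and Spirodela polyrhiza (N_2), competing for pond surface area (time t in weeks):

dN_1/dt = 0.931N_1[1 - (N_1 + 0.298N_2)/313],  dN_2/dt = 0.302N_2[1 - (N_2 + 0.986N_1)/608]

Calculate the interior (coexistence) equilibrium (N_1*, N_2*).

N_1* ≈ 187, N_2* ≈ 424

Setting both brackets to zero gives the nullclines N_1 + 0.298N_2 = 313 and 0.986N_1 + N_2 = 608.
Substituting N_2 = 608 - 0.986N_1 into the first: N_1(1 - 0.298·0.986) = 313 - 0.298·608.
So N_1* = 132/0.706 = 187, and then N_2* = 608 - 0.986·187 = 424.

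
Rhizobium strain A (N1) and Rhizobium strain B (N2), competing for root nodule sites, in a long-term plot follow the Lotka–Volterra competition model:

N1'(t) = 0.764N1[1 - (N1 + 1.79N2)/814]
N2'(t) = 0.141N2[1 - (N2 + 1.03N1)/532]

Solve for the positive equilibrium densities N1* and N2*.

N1* ≈ 164, N2* ≈ 363

Setting both brackets to zero gives the nullclines N1 + 1.79N2 = 814 and 1.03N1 + N2 = 532.
Substituting N2 = 532 - 1.03N1 into the first: N1(1 - 1.79·1.03) = 814 - 1.79·532.
So N1* = -138/-0.844 = 164, and then N2* = 532 - 1.03·164 = 363.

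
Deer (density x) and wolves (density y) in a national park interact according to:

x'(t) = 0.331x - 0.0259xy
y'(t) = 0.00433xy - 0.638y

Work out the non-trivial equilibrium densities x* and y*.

x* ≈ 147, y* ≈ 12.8

Set dy/dt = 0 with y > 0: 0.00433x - 0.638 = 0, so x* = 0.638/0.00433 = 147.
Set dx/dt = 0 with x > 0: 0.331 - 0.0259y = 0, so y* = 0.331/0.0259 = 12.8.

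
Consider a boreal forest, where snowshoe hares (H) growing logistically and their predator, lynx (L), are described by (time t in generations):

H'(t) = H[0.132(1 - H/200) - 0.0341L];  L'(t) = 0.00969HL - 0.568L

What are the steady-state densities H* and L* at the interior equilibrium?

From dL/dt = 0 with L > 0: 0.00969H* = 0.568, so H* = 58.6.
Substitute into dH/dt = 0: 0.132(1 - 58.6/200) = 0.0341L*.
The bracket is 0.707, giving L* = 0.0933/0.0341 = 2.74.

H* ≈ 58.6, L* ≈ 2.74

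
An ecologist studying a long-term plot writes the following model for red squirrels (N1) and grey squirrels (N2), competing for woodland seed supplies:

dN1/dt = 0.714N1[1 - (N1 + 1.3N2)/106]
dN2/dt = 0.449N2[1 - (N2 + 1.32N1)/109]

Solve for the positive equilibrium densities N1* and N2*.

Setting both brackets to zero gives the nullclines N1 + 1.3N2 = 106 and 1.32N1 + N2 = 109.
Substituting N2 = 109 - 1.32N1 into the first: N1(1 - 1.3·1.32) = 106 - 1.3·109.
So N1* = -35.7/-0.716 = 49.9, and then N2* = 109 - 1.32·49.9 = 43.2.

N1* ≈ 49.9, N2* ≈ 43.2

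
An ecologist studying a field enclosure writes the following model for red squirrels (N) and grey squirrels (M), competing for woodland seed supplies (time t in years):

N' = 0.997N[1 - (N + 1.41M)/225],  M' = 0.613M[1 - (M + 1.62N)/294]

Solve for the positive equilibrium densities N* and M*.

N* ≈ 148, M* ≈ 54.9

Setting both brackets to zero gives the nullclines N + 1.41M = 225 and 1.62N + M = 294.
Substituting M = 294 - 1.62N into the first: N(1 - 1.41·1.62) = 225 - 1.41·294.
So N* = -190/-1.28 = 148, and then M* = 294 - 1.62·148 = 54.9.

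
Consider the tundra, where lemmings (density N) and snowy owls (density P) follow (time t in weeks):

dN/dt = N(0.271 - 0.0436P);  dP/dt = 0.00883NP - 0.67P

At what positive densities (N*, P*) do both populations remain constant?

N* ≈ 75.9, P* ≈ 6.22

Set dP/dt = 0 with P > 0: 0.00883N - 0.67 = 0, so N* = 0.67/0.00883 = 75.9.
Set dN/dt = 0 with N > 0: 0.271 - 0.0436P = 0, so P* = 0.271/0.0436 = 6.22.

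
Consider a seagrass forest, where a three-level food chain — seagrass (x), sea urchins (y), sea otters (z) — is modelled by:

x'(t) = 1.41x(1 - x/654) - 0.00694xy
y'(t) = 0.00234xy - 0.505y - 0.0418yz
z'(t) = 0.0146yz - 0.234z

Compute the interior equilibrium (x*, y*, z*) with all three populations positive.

From dz/dt = 0: 0.0146y* = 0.234, so y* = 16.
From dx/dt = 0: 1.41(1 - x*/654) = 0.00694·16, giving x* = 654·(1 - 0.0789) = 602.
From dy/dt = 0: 0.00234·602 - 0.505 = 0.0418z*, so z* = 0.905/0.0418 = 21.6.

x* ≈ 602, y* ≈ 16, z* ≈ 21.6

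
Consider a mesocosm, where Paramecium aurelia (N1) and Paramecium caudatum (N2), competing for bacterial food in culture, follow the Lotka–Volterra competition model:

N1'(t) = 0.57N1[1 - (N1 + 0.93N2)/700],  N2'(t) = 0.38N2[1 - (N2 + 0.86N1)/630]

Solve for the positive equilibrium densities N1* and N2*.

Setting both brackets to zero gives the nullclines N1 + 0.93N2 = 700 and 0.86N1 + N2 = 630.
Substituting N2 = 630 - 0.86N1 into the first: N1(1 - 0.93·0.86) = 700 - 0.93·630.
So N1* = 114/0.2 = 570, and then N2* = 630 - 0.86·570 = 140.

N1* ≈ 570, N2* ≈ 140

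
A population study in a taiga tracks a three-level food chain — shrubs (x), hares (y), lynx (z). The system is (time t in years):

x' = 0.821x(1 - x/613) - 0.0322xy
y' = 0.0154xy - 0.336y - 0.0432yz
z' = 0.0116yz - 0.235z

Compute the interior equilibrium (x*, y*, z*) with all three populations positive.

From dz/dt = 0: 0.0116y* = 0.235, so y* = 20.3.
From dx/dt = 0: 0.821(1 - x*/613) = 0.0322·20.3, giving x* = 613·(1 - 0.795) = 126.
From dy/dt = 0: 0.0154·126 - 0.336 = 0.0432z*, so z* = 1.6/0.0432 = 37.1.

x* ≈ 126, y* ≈ 20.3, z* ≈ 37.1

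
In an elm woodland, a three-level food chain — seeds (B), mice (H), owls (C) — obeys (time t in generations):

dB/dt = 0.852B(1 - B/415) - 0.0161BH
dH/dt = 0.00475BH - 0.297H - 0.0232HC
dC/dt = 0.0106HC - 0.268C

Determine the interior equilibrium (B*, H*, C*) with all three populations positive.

B* ≈ 217, H* ≈ 25.3, C* ≈ 31.6

From dC/dt = 0: 0.0106H* = 0.268, so H* = 25.3.
From dB/dt = 0: 0.852(1 - B*/415) = 0.0161·25.3, giving B* = 415·(1 - 0.478) = 217.
From dH/dt = 0: 0.00475·217 - 0.297 = 0.0232C*, so C* = 0.732/0.0232 = 31.6.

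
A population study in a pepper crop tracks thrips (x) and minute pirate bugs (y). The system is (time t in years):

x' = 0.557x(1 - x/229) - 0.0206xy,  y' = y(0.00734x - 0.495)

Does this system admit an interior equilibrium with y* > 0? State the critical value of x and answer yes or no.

Threshold x = 67.4; K > 67.4, so yes, the predator persists.

The predator equation gives dy/dt > 0 only when x > 0.495/0.00734 = 67.4.
Without the predator, x → K = 229. Since 229 > 67.4, the predator can invade and persist.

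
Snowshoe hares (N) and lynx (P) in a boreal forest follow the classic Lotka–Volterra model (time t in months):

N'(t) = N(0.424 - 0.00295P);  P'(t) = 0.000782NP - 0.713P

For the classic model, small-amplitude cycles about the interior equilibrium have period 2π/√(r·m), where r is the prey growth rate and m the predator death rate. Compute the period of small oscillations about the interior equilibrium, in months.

Here r = 0.424 and m = 0.713, so r·m = 0.302.
ω = √0.302 = 0.55 per month, hence T = 2π/ω ≈ 11.4 months.

T ≈ 11.4 months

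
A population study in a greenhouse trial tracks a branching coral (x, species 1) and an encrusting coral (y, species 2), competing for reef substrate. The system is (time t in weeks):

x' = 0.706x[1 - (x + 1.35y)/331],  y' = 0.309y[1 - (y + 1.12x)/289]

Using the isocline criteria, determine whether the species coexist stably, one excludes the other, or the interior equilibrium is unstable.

Compare the nullcline intercepts: K1/α12 = 331/1.35 = 245 < K2 = 289; K2/α21 = 289/1.12 = 258 < K1 = 331.
Since both are reversed, neither can invade when rare; the interior point is a saddle.

unstable coexistence (outcome depends on initial conditions)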